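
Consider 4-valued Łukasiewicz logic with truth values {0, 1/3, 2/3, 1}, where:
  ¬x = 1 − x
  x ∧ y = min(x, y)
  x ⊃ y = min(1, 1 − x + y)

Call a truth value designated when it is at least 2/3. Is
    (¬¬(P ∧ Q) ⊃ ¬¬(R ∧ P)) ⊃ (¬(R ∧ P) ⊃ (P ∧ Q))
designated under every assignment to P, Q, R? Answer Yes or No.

Counterexample: take P = 0, Q = 0, R = 0.
P ∧ Q = 0 ∧ 0 = 0
¬(P ∧ Q) = ¬0 = 1
¬¬(P ∧ Q) = ¬1 = 0
R ∧ P = 0 ∧ 0 = 0
¬(R ∧ P) = ¬0 = 1
¬¬(R ∧ P) = ¬1 = 0
¬¬(P ∧ Q) ⊃ ¬¬(R ∧ P) = 0 ⊃ 0 = 1
R ∧ P = 0 ∧ 0 = 0
¬(R ∧ P) = ¬0 = 1
P ∧ Q = 0 ∧ 0 = 0
¬(R ∧ P) ⊃ (P ∧ Q) = 1 ⊃ 0 = 0
(¬¬(P ∧ Q) ⊃ ¬¬(R ∧ P)) ⊃ (¬(R ∧ P) ⊃ (P ∧ Q)) = 1 ⊃ 0 = 0
This gives 0, which is below 2/3.

No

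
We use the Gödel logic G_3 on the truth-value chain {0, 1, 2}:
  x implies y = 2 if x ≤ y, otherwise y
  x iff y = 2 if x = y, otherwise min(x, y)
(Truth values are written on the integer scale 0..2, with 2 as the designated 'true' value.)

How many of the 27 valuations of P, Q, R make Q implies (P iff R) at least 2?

17

value 2: 17 assignments (counts)
value 1: 2 assignments
value 0: 8 assignments
So 17 of the 27 assignments meet the threshold.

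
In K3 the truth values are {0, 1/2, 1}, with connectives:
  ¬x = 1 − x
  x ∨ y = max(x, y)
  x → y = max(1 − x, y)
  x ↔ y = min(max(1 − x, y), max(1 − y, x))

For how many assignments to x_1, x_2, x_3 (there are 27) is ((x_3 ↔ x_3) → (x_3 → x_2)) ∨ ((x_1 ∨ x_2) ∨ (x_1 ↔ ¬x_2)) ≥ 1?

value 1: 19 assignments (counts)
value 1/2: 7 assignments
value 0: 1 assignment
So 19 of the 27 assignments meet the threshold.

19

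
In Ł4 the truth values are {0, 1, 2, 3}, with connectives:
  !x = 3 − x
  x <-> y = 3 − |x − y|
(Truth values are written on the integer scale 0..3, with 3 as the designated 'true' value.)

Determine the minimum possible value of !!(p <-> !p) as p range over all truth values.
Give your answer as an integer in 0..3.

Take p = 0:
!p = !0 = 3
p <-> !p = 0 <-> 3 = 0
!(p <-> !p) = !0 = 3
!!(p <-> !p) = !3 = 0
No assignment yields a value below 0, so this is the minimum.

0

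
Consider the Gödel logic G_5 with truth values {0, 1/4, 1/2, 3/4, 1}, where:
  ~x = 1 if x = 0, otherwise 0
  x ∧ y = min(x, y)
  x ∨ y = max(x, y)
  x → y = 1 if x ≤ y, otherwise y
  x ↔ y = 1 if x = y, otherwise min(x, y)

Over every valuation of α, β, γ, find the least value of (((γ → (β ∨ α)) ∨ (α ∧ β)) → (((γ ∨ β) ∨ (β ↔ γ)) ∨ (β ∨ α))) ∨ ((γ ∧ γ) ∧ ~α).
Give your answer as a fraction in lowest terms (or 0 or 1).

1/4

Take α = 0, β = 1/4, γ = 0:
β ∨ α = 1/4 ∨ 0 = 1/4
γ → (β ∨ α) = 0 → 1/4 = 1
α ∧ β = 0 ∧ 1/4 = 0
(γ → (β ∨ α)) ∨ (α ∧ β) = 1 ∨ 0 = 1
γ ∨ β = 0 ∨ 1/4 = 1/4
β ↔ γ = 1/4 ↔ 0 = 0
(γ ∨ β) ∨ (β ↔ γ) = 1/4 ∨ 0 = 1/4
β ∨ α = 1/4 ∨ 0 = 1/4
((γ ∨ β) ∨ (β ↔ γ)) ∨ (β ∨ α) = 1/4 ∨ 1/4 = 1/4
((γ → (β ∨ α)) ∨ (α ∧ β)) → (((γ ∨ β) ∨ (β ↔ γ)) ∨ (β ∨ α)) = 1 → 1/4 = 1/4
γ ∧ γ = 0 ∧ 0 = 0
~α = ~0 = 1
(γ ∧ γ) ∧ ~α = 0 ∧ 1 = 0
(((γ → (β ∨ α)) ∨ (α ∧ β)) → (((γ ∨ β) ∨ (β ↔ γ)) ∨ (β ∨ α))) ∨ ((γ ∧ γ) ∧ ~α) = 1/4 ∨ 0 = 1/4
No assignment yields a value below 1/4, so this is the minimum.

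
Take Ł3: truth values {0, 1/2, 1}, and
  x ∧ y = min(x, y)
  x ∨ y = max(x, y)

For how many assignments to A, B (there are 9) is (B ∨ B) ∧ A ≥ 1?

A = 0, B = 0 ↦ 0  <
A = 0, B = 1/2 ↦ 0  <
A = 0, B = 1 ↦ 0  <
A = 1/2, B = 0 ↦ 0  <
A = 1/2, B = 1/2 ↦ 1/2  <
A = 1/2, B = 1 ↦ 1/2  <
A = 1, B = 0 ↦ 0  <
A = 1, B = 1/2 ↦ 1/2  <
A = 1, B = 1 ↦ 1  ≥
So 1 of the 9 assignments meets the threshold.

1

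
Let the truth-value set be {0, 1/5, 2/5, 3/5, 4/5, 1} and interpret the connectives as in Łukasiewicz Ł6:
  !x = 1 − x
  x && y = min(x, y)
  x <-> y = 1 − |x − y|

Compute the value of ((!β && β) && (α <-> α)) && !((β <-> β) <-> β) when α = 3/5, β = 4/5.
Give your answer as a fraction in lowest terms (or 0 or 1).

1/5

!β = !4/5 = 1/5
!β && β = 1/5 && 4/5 = 1/5
α <-> α = 3/5 <-> 3/5 = 1
(!β && β) && (α <-> α) = 1/5 && 1 = 1/5
β <-> β = 4/5 <-> 4/5 = 1
(β <-> β) <-> β = 1 <-> 4/5 = 4/5
!((β <-> β) <-> β) = !4/5 = 1/5
((!β && β) && (α <-> α)) && !((β <-> β) <-> β) = 1/5 && 1/5 = 1/5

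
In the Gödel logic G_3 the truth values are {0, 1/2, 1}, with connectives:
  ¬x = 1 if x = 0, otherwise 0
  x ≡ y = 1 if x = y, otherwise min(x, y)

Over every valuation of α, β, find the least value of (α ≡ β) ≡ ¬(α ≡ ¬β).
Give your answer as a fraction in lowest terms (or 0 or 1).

Take α = 1/2, β = 1:
α ≡ β = 1/2 ≡ 1 = 1/2
¬β = ¬1 = 0
α ≡ ¬β = 1/2 ≡ 0 = 0
¬(α ≡ ¬β) = ¬0 = 1
(α ≡ β) ≡ ¬(α ≡ ¬β) = 1/2 ≡ 1 = 1/2
No assignment yields a value below 1/2, so this is the minimum.

1/2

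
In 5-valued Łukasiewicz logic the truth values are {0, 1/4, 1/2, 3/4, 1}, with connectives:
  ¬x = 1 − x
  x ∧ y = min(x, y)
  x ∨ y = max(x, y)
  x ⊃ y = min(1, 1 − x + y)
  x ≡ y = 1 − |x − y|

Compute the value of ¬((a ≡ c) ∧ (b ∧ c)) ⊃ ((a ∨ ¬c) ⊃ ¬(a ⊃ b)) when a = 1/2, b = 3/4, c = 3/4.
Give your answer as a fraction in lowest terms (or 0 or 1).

a ≡ c = 1/2 ≡ 3/4 = 3/4
b ∧ c = 3/4 ∧ 3/4 = 3/4
(a ≡ c) ∧ (b ∧ c) = 3/4 ∧ 3/4 = 3/4
¬((a ≡ c) ∧ (b ∧ c)) = ¬3/4 = 1/4
¬c = ¬3/4 = 1/4
a ∨ ¬c = 1/2 ∨ 1/4 = 1/2
a ⊃ b = 1/2 ⊃ 3/4 = 1
¬(a ⊃ b) = ¬1 = 0
(a ∨ ¬c) ⊃ ¬(a ⊃ b) = 1/2 ⊃ 0 = 1/2
¬((a ≡ c) ∧ (b ∧ c)) ⊃ ((a ∨ ¬c) ⊃ ¬(a ⊃ b)) = 1/4 ⊃ 1/2 = 1

1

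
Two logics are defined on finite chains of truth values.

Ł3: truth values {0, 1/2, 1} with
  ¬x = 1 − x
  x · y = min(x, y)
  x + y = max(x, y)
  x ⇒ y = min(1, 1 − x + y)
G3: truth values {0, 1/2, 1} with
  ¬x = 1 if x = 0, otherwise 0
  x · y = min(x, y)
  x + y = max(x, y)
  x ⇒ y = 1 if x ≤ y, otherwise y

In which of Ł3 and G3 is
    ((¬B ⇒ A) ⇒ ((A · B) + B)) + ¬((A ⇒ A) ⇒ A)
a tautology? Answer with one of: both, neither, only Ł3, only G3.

neither

In Ł3: at A = 1/2, B = 0 the value is 1/2 — not a tautology.
In G3: at A = 1/2, B = 0 the value is 0 — not a tautology.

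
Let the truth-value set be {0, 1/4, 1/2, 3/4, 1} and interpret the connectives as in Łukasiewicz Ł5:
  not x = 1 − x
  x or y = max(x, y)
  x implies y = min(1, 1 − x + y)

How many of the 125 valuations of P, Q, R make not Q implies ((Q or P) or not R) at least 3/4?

112

value 1: 100 assignments (counts)
value 3/4: 12 assignments (counts)
value 1/2: 9 assignments
value 1/4: 3 assignments
value 0: 1 assignment
So 112 of the 125 assignments meet the threshold.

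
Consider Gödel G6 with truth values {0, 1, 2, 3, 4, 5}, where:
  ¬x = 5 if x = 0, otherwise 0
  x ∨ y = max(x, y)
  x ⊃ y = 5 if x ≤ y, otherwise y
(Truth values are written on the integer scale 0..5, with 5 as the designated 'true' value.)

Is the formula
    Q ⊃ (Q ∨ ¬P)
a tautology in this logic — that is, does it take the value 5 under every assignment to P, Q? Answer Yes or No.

At P = 5, Q = 4, for instance:
¬P = ¬5 = 0
Q ∨ ¬P = 4 ∨ 0 = 4
Q ⊃ (Q ∨ ¬P) = 4 ⊃ 4 = 5
and checking the remaining 35 assignments likewise gives ≥ 5 in every case.

Yes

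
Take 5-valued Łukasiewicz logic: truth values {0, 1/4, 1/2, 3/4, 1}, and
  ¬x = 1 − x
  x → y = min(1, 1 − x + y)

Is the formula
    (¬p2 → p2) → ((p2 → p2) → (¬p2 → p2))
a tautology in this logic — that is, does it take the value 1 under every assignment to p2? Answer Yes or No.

Yes

p2 = 0 ↦ 1
p2 = 1/4 ↦ 1
p2 = 1/2 ↦ 1
p2 = 3/4 ↦ 1
p2 = 1 ↦ 1
Every assignment gives a value ≥ 1.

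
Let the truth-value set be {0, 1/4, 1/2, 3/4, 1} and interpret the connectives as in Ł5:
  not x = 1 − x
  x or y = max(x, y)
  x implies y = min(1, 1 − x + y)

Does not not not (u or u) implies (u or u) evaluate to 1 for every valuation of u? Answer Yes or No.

Counterexample: take u = 0.
u or u = 0 or 0 = 0
not (u or u) = not 0 = 1
not not (u or u) = not 1 = 0
not not not (u or u) = not 0 = 1
u or u = 0 or 0 = 0
not not not (u or u) implies (u or u) = 1 implies 0 = 0
This gives 0 ≠ 1.

No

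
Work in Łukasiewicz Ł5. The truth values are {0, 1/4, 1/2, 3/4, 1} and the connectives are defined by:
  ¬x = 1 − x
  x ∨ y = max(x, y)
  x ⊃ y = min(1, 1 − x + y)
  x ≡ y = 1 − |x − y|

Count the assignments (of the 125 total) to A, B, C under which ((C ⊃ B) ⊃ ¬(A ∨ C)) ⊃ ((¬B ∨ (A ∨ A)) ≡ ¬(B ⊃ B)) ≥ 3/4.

value 1: 70 assignments (counts)
value 3/4: 14 assignments (counts)
value 1/2: 20 assignments
value 1/4: 6 assignments
value 0: 15 assignments
So 84 of the 125 assignments meet the threshold.

84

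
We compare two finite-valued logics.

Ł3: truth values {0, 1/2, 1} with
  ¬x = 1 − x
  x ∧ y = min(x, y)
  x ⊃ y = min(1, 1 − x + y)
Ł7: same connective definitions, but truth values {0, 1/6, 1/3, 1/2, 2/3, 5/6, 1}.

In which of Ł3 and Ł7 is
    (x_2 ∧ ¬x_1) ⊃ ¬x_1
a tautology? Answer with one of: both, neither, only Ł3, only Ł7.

both

In Ł3: every assignment gives 1 — tautology.
In Ł7: every assignment gives 1 — tautology.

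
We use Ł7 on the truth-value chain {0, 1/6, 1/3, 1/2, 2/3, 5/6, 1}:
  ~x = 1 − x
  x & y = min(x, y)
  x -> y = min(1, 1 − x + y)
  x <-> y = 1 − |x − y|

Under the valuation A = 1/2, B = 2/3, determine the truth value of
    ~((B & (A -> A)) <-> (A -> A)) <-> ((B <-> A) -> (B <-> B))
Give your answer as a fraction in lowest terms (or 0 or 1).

1/3

A -> A = 1/2 -> 1/2 = 1
B & (A -> A) = 2/3 & 1 = 2/3
A -> A = 1/2 -> 1/2 = 1
(B & (A -> A)) <-> (A -> A) = 2/3 <-> 1 = 2/3
~((B & (A -> A)) <-> (A -> A)) = ~2/3 = 1/3
B <-> A = 2/3 <-> 1/2 = 5/6
B <-> B = 2/3 <-> 2/3 = 1
(B <-> A) -> (B <-> B) = 5/6 -> 1 = 1
~((B & (A -> A)) <-> (A -> A)) <-> ((B <-> A) -> (B <-> B)) = 1/3 <-> 1 = 1/3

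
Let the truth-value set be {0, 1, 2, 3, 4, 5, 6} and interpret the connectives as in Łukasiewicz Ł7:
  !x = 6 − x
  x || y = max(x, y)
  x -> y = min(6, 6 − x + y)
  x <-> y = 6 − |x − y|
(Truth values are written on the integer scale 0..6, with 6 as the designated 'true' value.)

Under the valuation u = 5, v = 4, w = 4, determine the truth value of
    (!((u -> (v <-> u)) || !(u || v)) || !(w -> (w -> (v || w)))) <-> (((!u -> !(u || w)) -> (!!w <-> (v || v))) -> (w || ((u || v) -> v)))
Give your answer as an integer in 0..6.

1

v <-> u = 4 <-> 5 = 5
u -> (v <-> u) = 5 -> 5 = 6
u || v = 5 || 4 = 5
!(u || v) = !5 = 1
(u -> (v <-> u)) || !(u || v) = 6 || 1 = 6
!((u -> (v <-> u)) || !(u || v)) = !6 = 0
v || w = 4 || 4 = 4
w -> (v || w) = 4 -> 4 = 6
w -> (w -> (v || w)) = 4 -> 6 = 6
!(w -> (w -> (v || w))) = !6 = 0
!((u -> (v <-> u)) || !(u || v)) || !(w -> (w -> (v || w))) = 0 || 0 = 0
!u = !5 = 1
u || w = 5 || 4 = 5
!(u || w) = !5 = 1
!u -> !(u || w) = 1 -> 1 = 6
!w = !4 = 2
!!w = !2 = 4
v || v = 4 || 4 = 4
!!w <-> (v || v) = 4 <-> 4 = 6
(!u -> !(u || w)) -> (!!w <-> (v || v)) = 6 -> 6 = 6
u || v = 5 || 4 = 5
(u || v) -> v = 5 -> 4 = 5
w || ((u || v) -> v) = 4 || 5 = 5
((!u -> !(u || w)) -> (!!w <-> (v || v))) -> (w || ((u || v) -> v)) = 6 -> 5 = 5
(!((u -> (v <-> u)) || !(u || v)) || !(w -> (w -> (v || w)))) <-> (((!u -> !(u || w)) -> (!!w <-> (v || v))) -> (w || ((u || v) -> v))) = 0 <-> 5 = 1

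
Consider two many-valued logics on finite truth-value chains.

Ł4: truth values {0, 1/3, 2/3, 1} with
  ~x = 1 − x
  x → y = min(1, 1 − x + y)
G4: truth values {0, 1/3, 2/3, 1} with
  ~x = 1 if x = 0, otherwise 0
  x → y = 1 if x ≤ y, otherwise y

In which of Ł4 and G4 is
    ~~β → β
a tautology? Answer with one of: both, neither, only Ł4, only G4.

only Ł4

In Ł4: every assignment gives 1 — tautology.
In G4: at β = 1/3 the value is 1/3 — not a tautology.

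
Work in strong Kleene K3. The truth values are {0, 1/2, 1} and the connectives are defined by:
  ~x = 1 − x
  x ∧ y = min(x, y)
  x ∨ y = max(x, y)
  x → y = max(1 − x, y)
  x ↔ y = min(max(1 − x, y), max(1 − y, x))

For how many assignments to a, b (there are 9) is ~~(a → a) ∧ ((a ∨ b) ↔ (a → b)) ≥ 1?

2

a = 0, b = 0 ↦ 0  <
a = 0, b = 1/2 ↦ 1/2  <
a = 0, b = 1 ↦ 1  ≥
a = 1/2, b = 0 ↦ 1/2  <
a = 1/2, b = 1/2 ↦ 1/2  <
a = 1/2, b = 1 ↦ 1/2  <
a = 1, b = 0 ↦ 0  <
a = 1, b = 1/2 ↦ 1/2  <
a = 1, b = 1 ↦ 1  ≥
So 2 of the 9 assignments meet the threshold.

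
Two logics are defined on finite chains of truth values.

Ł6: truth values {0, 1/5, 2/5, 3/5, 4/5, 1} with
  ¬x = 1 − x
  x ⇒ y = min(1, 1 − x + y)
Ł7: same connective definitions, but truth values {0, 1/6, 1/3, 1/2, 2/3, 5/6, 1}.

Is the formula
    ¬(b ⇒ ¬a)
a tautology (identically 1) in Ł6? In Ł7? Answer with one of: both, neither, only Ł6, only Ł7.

neither

In Ł6: at a = 0, b = 0 the value is 0 — not a tautology.
In Ł7: at a = 0, b = 0 the value is 0 — not a tautology.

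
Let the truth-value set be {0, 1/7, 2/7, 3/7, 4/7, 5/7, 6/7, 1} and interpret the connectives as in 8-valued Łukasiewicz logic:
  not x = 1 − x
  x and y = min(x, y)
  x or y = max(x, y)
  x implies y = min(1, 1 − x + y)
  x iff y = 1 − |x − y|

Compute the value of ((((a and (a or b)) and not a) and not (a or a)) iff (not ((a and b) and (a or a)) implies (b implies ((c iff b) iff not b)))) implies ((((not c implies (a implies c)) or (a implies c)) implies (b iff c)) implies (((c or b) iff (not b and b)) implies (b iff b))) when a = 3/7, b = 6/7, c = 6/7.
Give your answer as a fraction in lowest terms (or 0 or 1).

1

a or b = 3/7 or 6/7 = 6/7
a and (a or b) = 3/7 and 6/7 = 3/7
not a = not 3/7 = 4/7
(a and (a or b)) and not a = 3/7 and 4/7 = 3/7
a or a = 3/7 or 3/7 = 3/7
not (a or a) = not 3/7 = 4/7
((a and (a or b)) and not a) and not (a or a) = 3/7 and 4/7 = 3/7
a and b = 3/7 and 6/7 = 3/7
a or a = 3/7 or 3/7 = 3/7
(a and b) and (a or a) = 3/7 and 3/7 = 3/7
not ((a and b) and (a or a)) = not 3/7 = 4/7
c iff b = 6/7 iff 6/7 = 1
not b = not 6/7 = 1/7
(c iff b) iff not b = 1 iff 1/7 = 1/7
b implies ((c iff b) iff not b) = 6/7 implies 1/7 = 2/7
not ((a and b) and (a or a)) implies (b implies ((c iff b) iff not b)) = 4/7 implies 2/7 = 5/7
(((a and (a or b)) and not a) and not (a or a)) iff (not ((a and b) and (a or a)) implies (b implies ((c iff b) iff not b))) = 3/7 iff 5/7 = 5/7
not c = not 6/7 = 1/7
a implies c = 3/7 implies 6/7 = 1
not c implies (a implies c) = 1/7 implies 1 = 1
a implies c = 3/7 implies 6/7 = 1
(not c implies (a implies c)) or (a implies c) = 1 or 1 = 1
b iff c = 6/7 iff 6/7 = 1
((not c implies (a implies c)) or (a implies c)) implies (b iff c) = 1 implies 1 = 1
c or b = 6/7 or 6/7 = 6/7
not b = not 6/7 = 1/7
not b and b = 1/7 and 6/7 = 1/7
(c or b) iff (not b and b) = 6/7 iff 1/7 = 2/7
b iff b = 6/7 iff 6/7 = 1
((c or b) iff (not b and b)) implies (b iff b) = 2/7 implies 1 = 1
(((not c implies (a implies c)) or (a implies c)) implies (b iff c)) implies (((c or b) iff (not b and b)) implies (b iff b)) = 1 implies 1 = 1
((((a and (a or b)) and not a) and not (a or a)) iff (not ((a and b) and (a or a)) implies (b implies ((c iff b) iff not b)))) implies ((((not c implies (a implies c)) or (a implies c)) implies (b iff c)) implies (((c or b) iff (not b and b)) implies (b iff b))) = 5/7 implies 1 = 1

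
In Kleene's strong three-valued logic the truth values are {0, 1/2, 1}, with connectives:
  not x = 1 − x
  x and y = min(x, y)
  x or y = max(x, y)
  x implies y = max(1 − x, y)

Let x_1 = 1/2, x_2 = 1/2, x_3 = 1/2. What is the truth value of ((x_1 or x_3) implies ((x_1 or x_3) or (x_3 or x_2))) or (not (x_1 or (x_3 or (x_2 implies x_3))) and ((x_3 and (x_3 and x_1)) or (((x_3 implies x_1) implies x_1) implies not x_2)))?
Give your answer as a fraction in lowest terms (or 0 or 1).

x_1 or x_3 = 1/2 or 1/2 = 1/2
x_1 or x_3 = 1/2 or 1/2 = 1/2
x_3 or x_2 = 1/2 or 1/2 = 1/2
(x_1 or x_3) or (x_3 or x_2) = 1/2 or 1/2 = 1/2
(x_1 or x_3) implies ((x_1 or x_3) or (x_3 or x_2)) = 1/2 implies 1/2 = 1/2
x_2 implies x_3 = 1/2 implies 1/2 = 1/2
x_3 or (x_2 implies x_3) = 1/2 or 1/2 = 1/2
x_1 or (x_3 or (x_2 implies x_3)) = 1/2 or 1/2 = 1/2
not (x_1 or (x_3 or (x_2 implies x_3))) = not 1/2 = 1/2
x_3 and x_1 = 1/2 and 1/2 = 1/2
x_3 and (x_3 and x_1) = 1/2 and 1/2 = 1/2
x_3 implies x_1 = 1/2 implies 1/2 = 1/2
(x_3 implies x_1) implies x_1 = 1/2 implies 1/2 = 1/2
not x_2 = not 1/2 = 1/2
((x_3 implies x_1) implies x_1) implies not x_2 = 1/2 implies 1/2 = 1/2
(x_3 and (x_3 and x_1)) or (((x_3 implies x_1) implies x_1) implies not x_2) = 1/2 or 1/2 = 1/2
not (x_1 or (x_3 or (x_2 implies x_3))) and ((x_3 and (x_3 and x_1)) or (((x_3 implies x_1) implies x_1) implies not x_2)) = 1/2 and 1/2 = 1/2
((x_1 or x_3) implies ((x_1 or x_3) or (x_3 or x_2))) or (not (x_1 or (x_3 or (x_2 implies x_3))) and ((x_3 and (x_3 and x_1)) or (((x_3 implies x_1) implies x_1) implies not x_2))) = 1/2 or 1/2 = 1/2

1/2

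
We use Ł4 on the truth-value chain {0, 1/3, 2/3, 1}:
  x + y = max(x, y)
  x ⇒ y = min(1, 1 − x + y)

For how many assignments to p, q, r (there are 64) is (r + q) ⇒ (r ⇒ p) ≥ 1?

value 1: 46 assignments (counts)
value 2/3: 9 assignments
value 1/3: 5 assignments
value 0: 4 assignments
So 46 of the 64 assignments meet the threshold.

46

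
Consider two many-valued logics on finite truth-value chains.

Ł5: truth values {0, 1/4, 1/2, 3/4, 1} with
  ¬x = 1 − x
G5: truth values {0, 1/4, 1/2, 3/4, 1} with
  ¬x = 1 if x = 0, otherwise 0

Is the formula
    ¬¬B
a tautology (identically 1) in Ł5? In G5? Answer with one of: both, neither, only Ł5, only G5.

neither

In Ł5: at B = 0 the value is 0 — not a tautology.
In G5: at B = 0 the value is 0 — not a tautology.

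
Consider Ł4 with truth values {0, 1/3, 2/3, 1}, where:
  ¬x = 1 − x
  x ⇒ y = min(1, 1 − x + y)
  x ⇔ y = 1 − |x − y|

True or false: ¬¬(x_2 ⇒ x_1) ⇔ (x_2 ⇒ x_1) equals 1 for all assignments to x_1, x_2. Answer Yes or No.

x_1 = 0, x_2 = 0 ↦ 1
x_1 = 0, x_2 = 1/3 ↦ 1
x_1 = 0, x_2 = 2/3 ↦ 1
x_1 = 0, x_2 = 1 ↦ 1
x_1 = 1/3, x_2 = 0 ↦ 1
x_1 = 1/3, x_2 = 1/3 ↦ 1
x_1 = 1/3, x_2 = 2/3 ↦ 1
x_1 = 1/3, x_2 = 1 ↦ 1
x_1 = 2/3, x_2 = 0 ↦ 1
x_1 = 2/3, x_2 = 1/3 ↦ 1
x_1 = 2/3, x_2 = 2/3 ↦ 1
x_1 = 2/3, x_2 = 1 ↦ 1
x_1 = 1, x_2 = 0 ↦ 1
x_1 = 1, x_2 = 1/3 ↦ 1
x_1 = 1, x_2 = 2/3 ↦ 1
x_1 = 1, x_2 = 1 ↦ 1
Every assignment gives a value ≥ 1.

Yes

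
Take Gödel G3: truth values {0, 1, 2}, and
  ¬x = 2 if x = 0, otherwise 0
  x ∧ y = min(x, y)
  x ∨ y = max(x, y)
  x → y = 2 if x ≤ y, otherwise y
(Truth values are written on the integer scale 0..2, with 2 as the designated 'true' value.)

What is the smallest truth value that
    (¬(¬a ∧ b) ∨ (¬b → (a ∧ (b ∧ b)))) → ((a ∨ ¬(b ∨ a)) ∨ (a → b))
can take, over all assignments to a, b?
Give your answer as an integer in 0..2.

Take a = 1, b = 0:
¬a = ¬1 = 0
¬a ∧ b = 0 ∧ 0 = 0
¬(¬a ∧ b) = ¬0 = 2
¬b = ¬0 = 2
b ∧ b = 0 ∧ 0 = 0
a ∧ (b ∧ b) = 1 ∧ 0 = 0
¬b → (a ∧ (b ∧ b)) = 2 → 0 = 0
¬(¬a ∧ b) ∨ (¬b → (a ∧ (b ∧ b))) = 2 ∨ 0 = 2
b ∨ a = 0 ∨ 1 = 1
¬(b ∨ a) = ¬1 = 0
a ∨ ¬(b ∨ a) = 1 ∨ 0 = 1
a → b = 1 → 0 = 0
(a ∨ ¬(b ∨ a)) ∨ (a → b) = 1 ∨ 0 = 1
(¬(¬a ∧ b) ∨ (¬b → (a ∧ (b ∧ b)))) → ((a ∨ ¬(b ∨ a)) ∨ (a → b)) = 2 → 1 = 1
No assignment yields a value below 1, so this is the minimum.

1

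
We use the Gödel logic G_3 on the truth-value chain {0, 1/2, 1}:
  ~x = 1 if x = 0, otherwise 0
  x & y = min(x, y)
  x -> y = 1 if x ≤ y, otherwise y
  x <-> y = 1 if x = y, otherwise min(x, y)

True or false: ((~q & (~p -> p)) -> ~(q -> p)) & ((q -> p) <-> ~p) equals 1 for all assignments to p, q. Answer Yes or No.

No

Counterexample: take p = 0, q = 1/2.
~q = ~1/2 = 0
~p = ~0 = 1
~p -> p = 1 -> 0 = 0
~q & (~p -> p) = 0 & 0 = 0
q -> p = 1/2 -> 0 = 0
~(q -> p) = ~0 = 1
(~q & (~p -> p)) -> ~(q -> p) = 0 -> 1 = 1
q -> p = 1/2 -> 0 = 0
~p = ~0 = 1
(q -> p) <-> ~p = 0 <-> 1 = 0
((~q & (~p -> p)) -> ~(q -> p)) & ((q -> p) <-> ~p) = 1 & 0 = 0
This gives 0 ≠ 1.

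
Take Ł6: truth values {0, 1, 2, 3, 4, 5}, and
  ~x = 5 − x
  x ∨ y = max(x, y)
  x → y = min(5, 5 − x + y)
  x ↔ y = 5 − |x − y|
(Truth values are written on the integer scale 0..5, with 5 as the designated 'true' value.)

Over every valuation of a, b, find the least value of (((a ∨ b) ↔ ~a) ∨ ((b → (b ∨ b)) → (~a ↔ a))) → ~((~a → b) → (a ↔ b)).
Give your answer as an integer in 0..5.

Take a = 2, b = 0:
a ∨ b = 2 ∨ 0 = 2
~a = ~2 = 3
(a ∨ b) ↔ ~a = 2 ↔ 3 = 4
b ∨ b = 0 ∨ 0 = 0
b → (b ∨ b) = 0 → 0 = 5
~a = ~2 = 3
~a ↔ a = 3 ↔ 2 = 4
(b → (b ∨ b)) → (~a ↔ a) = 5 → 4 = 4
((a ∨ b) ↔ ~a) ∨ ((b → (b ∨ b)) → (~a ↔ a)) = 4 ∨ 4 = 4
~a = ~2 = 3
~a → b = 3 → 0 = 2
a ↔ b = 2 ↔ 0 = 3
(~a → b) → (a ↔ b) = 2 → 3 = 5
~((~a → b) → (a ↔ b)) = ~5 = 0
(((a ∨ b) ↔ ~a) ∨ ((b → (b ∨ b)) → (~a ↔ a))) → ~((~a → b) → (a ↔ b)) = 4 → 0 = 1
No assignment yields a value below 1, so this is the minimum.

1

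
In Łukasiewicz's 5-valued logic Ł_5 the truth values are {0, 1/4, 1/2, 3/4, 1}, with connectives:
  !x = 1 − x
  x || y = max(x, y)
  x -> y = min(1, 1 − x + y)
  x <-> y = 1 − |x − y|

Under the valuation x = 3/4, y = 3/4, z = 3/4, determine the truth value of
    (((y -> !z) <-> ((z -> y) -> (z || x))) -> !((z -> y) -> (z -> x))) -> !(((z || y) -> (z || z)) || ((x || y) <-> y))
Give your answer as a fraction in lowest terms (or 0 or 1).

3/4

!z = !3/4 = 1/4
y -> !z = 3/4 -> 1/4 = 1/2
z -> y = 3/4 -> 3/4 = 1
z || x = 3/4 || 3/4 = 3/4
(z -> y) -> (z || x) = 1 -> 3/4 = 3/4
(y -> !z) <-> ((z -> y) -> (z || x)) = 1/2 <-> 3/4 = 3/4
z -> y = 3/4 -> 3/4 = 1
z -> x = 3/4 -> 3/4 = 1
(z -> y) -> (z -> x) = 1 -> 1 = 1
!((z -> y) -> (z -> x)) = !1 = 0
((y -> !z) <-> ((z -> y) -> (z || x))) -> !((z -> y) -> (z -> x)) = 3/4 -> 0 = 1/4
z || y = 3/4 || 3/4 = 3/4
z || z = 3/4 || 3/4 = 3/4
(z || y) -> (z || z) = 3/4 -> 3/4 = 1
x || y = 3/4 || 3/4 = 3/4
(x || y) <-> y = 3/4 <-> 3/4 = 1
((z || y) -> (z || z)) || ((x || y) <-> y) = 1 || 1 = 1
!(((z || y) -> (z || z)) || ((x || y) <-> y)) = !1 = 0
(((y -> !z) <-> ((z -> y) -> (z || x))) -> !((z -> y) -> (z -> x))) -> !(((z || y) -> (z || z)) || ((x || y) <-> y)) = 1/4 -> 0 = 3/4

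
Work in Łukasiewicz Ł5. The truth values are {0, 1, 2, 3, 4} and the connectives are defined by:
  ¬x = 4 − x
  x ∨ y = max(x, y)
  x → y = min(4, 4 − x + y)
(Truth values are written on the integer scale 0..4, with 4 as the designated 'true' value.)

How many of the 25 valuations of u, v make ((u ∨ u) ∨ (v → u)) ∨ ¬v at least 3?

19

value 4: 15 assignments (counts)
value 3: 4 assignments (counts)
value 2: 3 assignments
value 1: 2 assignments
value 0: 1 assignment
So 19 of the 25 assignments meet the threshold.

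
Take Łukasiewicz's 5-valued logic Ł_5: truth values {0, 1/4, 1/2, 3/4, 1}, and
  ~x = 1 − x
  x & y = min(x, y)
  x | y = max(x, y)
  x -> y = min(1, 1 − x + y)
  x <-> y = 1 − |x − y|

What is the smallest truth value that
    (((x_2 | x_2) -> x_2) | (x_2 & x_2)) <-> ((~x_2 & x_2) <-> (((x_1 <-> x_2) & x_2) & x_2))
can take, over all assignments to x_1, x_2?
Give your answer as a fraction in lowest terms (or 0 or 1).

0

Take x_1 = 1, x_2 = 1:
x_2 | x_2 = 1 | 1 = 1
(x_2 | x_2) -> x_2 = 1 -> 1 = 1
x_2 & x_2 = 1 & 1 = 1
((x_2 | x_2) -> x_2) | (x_2 & x_2) = 1 | 1 = 1
~x_2 = ~1 = 0
~x_2 & x_2 = 0 & 1 = 0
x_1 <-> x_2 = 1 <-> 1 = 1
(x_1 <-> x_2) & x_2 = 1 & 1 = 1
((x_1 <-> x_2) & x_2) & x_2 = 1 & 1 = 1
(~x_2 & x_2) <-> (((x_1 <-> x_2) & x_2) & x_2) = 0 <-> 1 = 0
(((x_2 | x_2) -> x_2) | (x_2 & x_2)) <-> ((~x_2 & x_2) <-> (((x_1 <-> x_2) & x_2) & x_2)) = 1 <-> 0 = 0
No assignment yields a value below 0, so this is the minimum.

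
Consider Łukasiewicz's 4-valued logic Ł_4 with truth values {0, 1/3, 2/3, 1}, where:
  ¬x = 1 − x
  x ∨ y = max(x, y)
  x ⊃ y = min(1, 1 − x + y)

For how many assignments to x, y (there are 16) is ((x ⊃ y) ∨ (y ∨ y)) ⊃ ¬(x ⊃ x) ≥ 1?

x = 0, y = 0 ↦ 0  <
x = 0, y = 1/3 ↦ 0  <
x = 0, y = 2/3 ↦ 0  <
x = 0, y = 1 ↦ 0  <
x = 1/3, y = 0 ↦ 1/3  <
x = 1/3, y = 1/3 ↦ 0  <
x = 1/3, y = 2/3 ↦ 0  <
x = 1/3, y = 1 ↦ 0  <
x = 2/3, y = 0 ↦ 2/3  <
x = 2/3, y = 1/3 ↦ 1/3  <
x = 2/3, y = 2/3 ↦ 0  <
x = 2/3, y = 1 ↦ 0  <
x = 1, y = 0 ↦ 1  ≥
x = 1, y = 1/3 ↦ 2/3  <
x = 1, y = 2/3 ↦ 1/3  <
x = 1, y = 1 ↦ 0  <
So 1 of the 16 assignments meets the threshold.

1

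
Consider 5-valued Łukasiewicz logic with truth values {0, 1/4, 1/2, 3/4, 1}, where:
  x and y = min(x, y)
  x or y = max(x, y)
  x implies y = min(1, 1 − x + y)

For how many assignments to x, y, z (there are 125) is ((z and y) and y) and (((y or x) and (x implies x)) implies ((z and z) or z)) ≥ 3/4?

value 1: 5 assignments (counts)
value 3/4: 15 assignments (counts)
value 1/2: 25 assignments
value 1/4: 35 assignments
value 0: 45 assignments
So 20 of the 125 assignments meet the threshold.

20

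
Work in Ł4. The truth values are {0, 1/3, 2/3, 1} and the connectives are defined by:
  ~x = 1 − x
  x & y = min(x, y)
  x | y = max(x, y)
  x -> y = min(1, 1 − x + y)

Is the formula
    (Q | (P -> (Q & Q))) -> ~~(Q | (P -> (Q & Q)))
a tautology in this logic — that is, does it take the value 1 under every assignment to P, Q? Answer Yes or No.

P = 0, Q = 0 ↦ 1
P = 0, Q = 1/3 ↦ 1
P = 0, Q = 2/3 ↦ 1
P = 0, Q = 1 ↦ 1
P = 1/3, Q = 0 ↦ 1
P = 1/3, Q = 1/3 ↦ 1
P = 1/3, Q = 2/3 ↦ 1
P = 1/3, Q = 1 ↦ 1
P = 2/3, Q = 0 ↦ 1
P = 2/3, Q = 1/3 ↦ 1
P = 2/3, Q = 2/3 ↦ 1
P = 2/3, Q = 1 ↦ 1
P = 1, Q = 0 ↦ 1
P = 1, Q = 1/3 ↦ 1
P = 1, Q = 2/3 ↦ 1
P = 1, Q = 1 ↦ 1
Every assignment gives a value ≥ 1.

Yes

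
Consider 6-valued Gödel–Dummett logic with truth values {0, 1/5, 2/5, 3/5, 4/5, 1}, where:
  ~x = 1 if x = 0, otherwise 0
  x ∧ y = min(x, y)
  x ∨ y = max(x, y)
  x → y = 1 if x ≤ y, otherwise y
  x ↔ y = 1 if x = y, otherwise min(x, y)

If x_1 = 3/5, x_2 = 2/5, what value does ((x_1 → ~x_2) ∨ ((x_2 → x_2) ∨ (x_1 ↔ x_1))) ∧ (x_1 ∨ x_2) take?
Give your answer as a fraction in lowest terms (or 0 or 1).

3/5

~x_2 = ~2/5 = 0
x_1 → ~x_2 = 3/5 → 0 = 0
x_2 → x_2 = 2/5 → 2/5 = 1
x_1 ↔ x_1 = 3/5 ↔ 3/5 = 1
(x_2 → x_2) ∨ (x_1 ↔ x_1) = 1 ∨ 1 = 1
(x_1 → ~x_2) ∨ ((x_2 → x_2) ∨ (x_1 ↔ x_1)) = 0 ∨ 1 = 1
x_1 ∨ x_2 = 3/5 ∨ 2/5 = 3/5
((x_1 → ~x_2) ∨ ((x_2 → x_2) ∨ (x_1 ↔ x_1))) ∧ (x_1 ∨ x_2) = 1 ∧ 3/5 = 3/5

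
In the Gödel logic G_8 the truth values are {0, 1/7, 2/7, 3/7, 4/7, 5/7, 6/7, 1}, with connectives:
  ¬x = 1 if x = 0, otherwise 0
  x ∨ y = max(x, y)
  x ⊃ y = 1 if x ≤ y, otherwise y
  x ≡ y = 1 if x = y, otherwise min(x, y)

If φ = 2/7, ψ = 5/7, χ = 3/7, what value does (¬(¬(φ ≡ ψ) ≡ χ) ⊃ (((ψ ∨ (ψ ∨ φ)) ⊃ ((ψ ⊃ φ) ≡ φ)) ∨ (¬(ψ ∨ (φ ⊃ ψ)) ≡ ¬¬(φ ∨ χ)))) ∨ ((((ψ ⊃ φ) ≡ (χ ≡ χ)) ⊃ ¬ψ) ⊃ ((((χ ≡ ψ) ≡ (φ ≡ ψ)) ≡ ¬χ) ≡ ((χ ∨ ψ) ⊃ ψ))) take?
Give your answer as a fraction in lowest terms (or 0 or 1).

φ ≡ ψ = 2/7 ≡ 5/7 = 2/7
¬(φ ≡ ψ) = ¬2/7 = 0
¬(φ ≡ ψ) ≡ χ = 0 ≡ 3/7 = 0
¬(¬(φ ≡ ψ) ≡ χ) = ¬0 = 1
ψ ∨ φ = 5/7 ∨ 2/7 = 5/7
ψ ∨ (ψ ∨ φ) = 5/7 ∨ 5/7 = 5/7
ψ ⊃ φ = 5/7 ⊃ 2/7 = 2/7
(ψ ⊃ φ) ≡ φ = 2/7 ≡ 2/7 = 1
(ψ ∨ (ψ ∨ φ)) ⊃ ((ψ ⊃ φ) ≡ φ) = 5/7 ⊃ 1 = 1
φ ⊃ ψ = 2/7 ⊃ 5/7 = 1
ψ ∨ (φ ⊃ ψ) = 5/7 ∨ 1 = 1
¬(ψ ∨ (φ ⊃ ψ)) = ¬1 = 0
φ ∨ χ = 2/7 ∨ 3/7 = 3/7
¬(φ ∨ χ) = ¬3/7 = 0
¬¬(φ ∨ χ) = ¬0 = 1
¬(ψ ∨ (φ ⊃ ψ)) ≡ ¬¬(φ ∨ χ) = 0 ≡ 1 = 0
((ψ ∨ (ψ ∨ φ)) ⊃ ((ψ ⊃ φ) ≡ φ)) ∨ (¬(ψ ∨ (φ ⊃ ψ)) ≡ ¬¬(φ ∨ χ)) = 1 ∨ 0 = 1
¬(¬(φ ≡ ψ) ≡ χ) ⊃ (((ψ ∨ (ψ ∨ φ)) ⊃ ((ψ ⊃ φ) ≡ φ)) ∨ (¬(ψ ∨ (φ ⊃ ψ)) ≡ ¬¬(φ ∨ χ))) = 1 ⊃ 1 = 1
ψ ⊃ φ = 5/7 ⊃ 2/7 = 2/7
χ ≡ χ = 3/7 ≡ 3/7 = 1
(ψ ⊃ φ) ≡ (χ ≡ χ) = 2/7 ≡ 1 = 2/7
¬ψ = ¬5/7 = 0
((ψ ⊃ φ) ≡ (χ ≡ χ)) ⊃ ¬ψ = 2/7 ⊃ 0 = 0
χ ≡ ψ = 3/7 ≡ 5/7 = 3/7
φ ≡ ψ = 2/7 ≡ 5/7 = 2/7
(χ ≡ ψ) ≡ (φ ≡ ψ) = 3/7 ≡ 2/7 = 2/7
¬χ = ¬3/7 = 0
((χ ≡ ψ) ≡ (φ ≡ ψ)) ≡ ¬χ = 2/7 ≡ 0 = 0
χ ∨ ψ = 3/7 ∨ 5/7 = 5/7
(χ ∨ ψ) ⊃ ψ = 5/7 ⊃ 5/7 = 1
(((χ ≡ ψ) ≡ (φ ≡ ψ)) ≡ ¬χ) ≡ ((χ ∨ ψ) ⊃ ψ) = 0 ≡ 1 = 0
(((ψ ⊃ φ) ≡ (χ ≡ χ)) ⊃ ¬ψ) ⊃ ((((χ ≡ ψ) ≡ (φ ≡ ψ)) ≡ ¬χ) ≡ ((χ ∨ ψ) ⊃ ψ)) = 0 ⊃ 0 = 1
(¬(¬(φ ≡ ψ) ≡ χ) ⊃ (((ψ ∨ (ψ ∨ φ)) ⊃ ((ψ ⊃ φ) ≡ φ)) ∨ (¬(ψ ∨ (φ ⊃ ψ)) ≡ ¬¬(φ ∨ χ)))) ∨ ((((ψ ⊃ φ) ≡ (χ ≡ χ)) ⊃ ¬ψ) ⊃ ((((χ ≡ ψ) ≡ (φ ≡ ψ)) ≡ ¬χ) ≡ ((χ ∨ ψ) ⊃ ψ))) = 1 ∨ 1 = 1

1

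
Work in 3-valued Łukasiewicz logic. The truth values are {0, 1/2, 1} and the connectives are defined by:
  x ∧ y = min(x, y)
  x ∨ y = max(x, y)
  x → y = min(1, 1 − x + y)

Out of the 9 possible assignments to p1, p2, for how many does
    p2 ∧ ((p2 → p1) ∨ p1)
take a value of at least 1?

1

p1 = 0, p2 = 0 ↦ 0  <
p1 = 0, p2 = 1/2 ↦ 1/2  <
p1 = 0, p2 = 1 ↦ 0  <
p1 = 1/2, p2 = 0 ↦ 0  <
p1 = 1/2, p2 = 1/2 ↦ 1/2  <
p1 = 1/2, p2 = 1 ↦ 1/2  <
p1 = 1, p2 = 0 ↦ 0  <
p1 = 1, p2 = 1/2 ↦ 1/2  <
p1 = 1, p2 = 1 ↦ 1  ≥
So 1 of the 9 assignments meets the threshold.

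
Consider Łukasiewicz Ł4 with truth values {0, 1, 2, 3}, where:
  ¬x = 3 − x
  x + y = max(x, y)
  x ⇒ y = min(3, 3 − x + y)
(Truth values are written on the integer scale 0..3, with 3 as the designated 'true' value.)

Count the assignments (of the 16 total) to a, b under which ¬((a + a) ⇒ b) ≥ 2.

3

a = 0, b = 0 ↦ 0  <
a = 0, b = 1 ↦ 0  <
a = 0, b = 2 ↦ 0  <
a = 0, b = 3 ↦ 0  <
a = 1, b = 0 ↦ 1  <
a = 1, b = 1 ↦ 0  <
a = 1, b = 2 ↦ 0  <
a = 1, b = 3 ↦ 0  <
a = 2, b = 0 ↦ 2  ≥
a = 2, b = 1 ↦ 1  <
a = 2, b = 2 ↦ 0  <
a = 2, b = 3 ↦ 0  <
a = 3, b = 0 ↦ 3  ≥
a = 3, b = 1 ↦ 2  ≥
a = 3, b = 2 ↦ 1  <
a = 3, b = 3 ↦ 0  <
So 3 of the 16 assignments meet the threshold.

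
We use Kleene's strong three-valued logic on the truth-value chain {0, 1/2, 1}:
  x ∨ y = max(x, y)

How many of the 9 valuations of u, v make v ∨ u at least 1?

5

u = 0, v = 0 ↦ 0  <
u = 0, v = 1/2 ↦ 1/2  <
u = 0, v = 1 ↦ 1  ≥
u = 1/2, v = 0 ↦ 1/2  <
u = 1/2, v = 1/2 ↦ 1/2  <
u = 1/2, v = 1 ↦ 1  ≥
u = 1, v = 0 ↦ 1  ≥
u = 1, v = 1/2 ↦ 1  ≥
u = 1, v = 1 ↦ 1  ≥
So 5 of the 9 assignments meet the threshold.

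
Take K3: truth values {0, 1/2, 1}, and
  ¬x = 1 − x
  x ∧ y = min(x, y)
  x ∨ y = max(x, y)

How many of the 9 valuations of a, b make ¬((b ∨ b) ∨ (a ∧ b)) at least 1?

a = 0, b = 0 ↦ 1  ≥
a = 0, b = 1/2 ↦ 1/2  <
a = 0, b = 1 ↦ 0  <
a = 1/2, b = 0 ↦ 1  ≥
a = 1/2, b = 1/2 ↦ 1/2  <
a = 1/2, b = 1 ↦ 0  <
a = 1, b = 0 ↦ 1  ≥
a = 1, b = 1/2 ↦ 1/2  <
a = 1, b = 1 ↦ 0  <
So 3 of the 9 assignments meet the threshold.

3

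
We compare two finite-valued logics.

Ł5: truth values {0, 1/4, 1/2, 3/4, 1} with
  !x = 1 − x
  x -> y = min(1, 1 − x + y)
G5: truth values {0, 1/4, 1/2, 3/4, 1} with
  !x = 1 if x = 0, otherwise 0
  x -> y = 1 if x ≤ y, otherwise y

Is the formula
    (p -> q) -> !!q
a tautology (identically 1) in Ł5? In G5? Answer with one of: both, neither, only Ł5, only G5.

In Ł5: at p = 0, q = 0 the value is 0 — not a tautology.
In G5: at p = 0, q = 0 the value is 0 — not a tautology.

neither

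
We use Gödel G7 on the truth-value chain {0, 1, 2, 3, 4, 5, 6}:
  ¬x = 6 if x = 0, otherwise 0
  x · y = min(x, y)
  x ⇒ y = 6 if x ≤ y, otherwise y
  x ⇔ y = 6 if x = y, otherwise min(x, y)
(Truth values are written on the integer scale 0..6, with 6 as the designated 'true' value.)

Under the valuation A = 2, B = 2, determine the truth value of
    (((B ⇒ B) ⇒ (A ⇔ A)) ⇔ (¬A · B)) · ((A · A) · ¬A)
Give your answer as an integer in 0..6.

B ⇒ B = 2 ⇒ 2 = 6
A ⇔ A = 2 ⇔ 2 = 6
(B ⇒ B) ⇒ (A ⇔ A) = 6 ⇒ 6 = 6
¬A = ¬2 = 0
¬A · B = 0 · 2 = 0
((B ⇒ B) ⇒ (A ⇔ A)) ⇔ (¬A · B) = 6 ⇔ 0 = 0
A · A = 2 · 2 = 2
¬A = ¬2 = 0
(A · A) · ¬A = 2 · 0 = 0
(((B ⇒ B) ⇒ (A ⇔ A)) ⇔ (¬A · B)) · ((A · A) · ¬A) = 0 · 0 = 0

0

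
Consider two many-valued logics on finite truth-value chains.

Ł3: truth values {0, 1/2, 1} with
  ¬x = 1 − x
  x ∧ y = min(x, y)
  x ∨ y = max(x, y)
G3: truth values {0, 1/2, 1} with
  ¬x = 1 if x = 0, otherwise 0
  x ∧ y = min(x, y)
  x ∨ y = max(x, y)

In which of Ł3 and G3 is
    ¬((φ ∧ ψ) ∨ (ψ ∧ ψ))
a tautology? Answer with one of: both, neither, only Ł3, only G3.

neither

In Ł3: at φ = 0, ψ = 1/2 the value is 1/2 — not a tautology.
In G3: at φ = 0, ψ = 1/2 the value is 0 — not a tautology.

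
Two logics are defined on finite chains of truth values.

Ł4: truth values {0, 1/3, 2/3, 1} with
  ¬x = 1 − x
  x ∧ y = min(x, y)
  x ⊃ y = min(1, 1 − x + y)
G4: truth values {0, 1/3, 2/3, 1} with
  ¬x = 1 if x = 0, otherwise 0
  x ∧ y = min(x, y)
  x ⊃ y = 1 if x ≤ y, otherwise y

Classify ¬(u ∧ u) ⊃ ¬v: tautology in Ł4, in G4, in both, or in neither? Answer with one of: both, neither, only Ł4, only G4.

neither

In Ł4: at u = 0, v = 1/3 the value is 2/3 — not a tautology.
In G4: at u = 0, v = 1/3 the value is 0 — not a tautology.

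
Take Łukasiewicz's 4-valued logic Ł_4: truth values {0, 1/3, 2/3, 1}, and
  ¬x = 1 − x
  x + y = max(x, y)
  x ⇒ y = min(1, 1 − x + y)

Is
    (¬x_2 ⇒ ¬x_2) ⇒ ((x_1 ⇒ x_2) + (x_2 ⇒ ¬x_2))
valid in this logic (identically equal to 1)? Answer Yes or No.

Counterexample: take x_1 = 1, x_2 = 2/3.
¬x_2 = ¬2/3 = 1/3
¬x_2 = ¬2/3 = 1/3
¬x_2 ⇒ ¬x_2 = 1/3 ⇒ 1/3 = 1
x_1 ⇒ x_2 = 1 ⇒ 2/3 = 2/3
¬x_2 = ¬2/3 = 1/3
x_2 ⇒ ¬x_2 = 2/3 ⇒ 1/3 = 2/3
(x_1 ⇒ x_2) + (x_2 ⇒ ¬x_2) = 2/3 + 2/3 = 2/3
(¬x_2 ⇒ ¬x_2) ⇒ ((x_1 ⇒ x_2) + (x_2 ⇒ ¬x_2)) = 1 ⇒ 2/3 = 2/3
This gives 2/3 ≠ 1.

No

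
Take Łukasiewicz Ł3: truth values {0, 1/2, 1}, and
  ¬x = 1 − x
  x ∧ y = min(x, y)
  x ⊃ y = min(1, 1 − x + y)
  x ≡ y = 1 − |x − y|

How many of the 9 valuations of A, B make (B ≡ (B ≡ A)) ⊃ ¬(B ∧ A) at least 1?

7

A = 0, B = 0 ↦ 1  ≥
A = 0, B = 1/2 ↦ 1  ≥
A = 0, B = 1 ↦ 1  ≥
A = 1/2, B = 0 ↦ 1  ≥
A = 1/2, B = 1/2 ↦ 1  ≥
A = 1/2, B = 1 ↦ 1  ≥
A = 1, B = 0 ↦ 1  ≥
A = 1, B = 1/2 ↦ 1/2  <
A = 1, B = 1 ↦ 0  <
So 7 of the 9 assignments meet the threshold.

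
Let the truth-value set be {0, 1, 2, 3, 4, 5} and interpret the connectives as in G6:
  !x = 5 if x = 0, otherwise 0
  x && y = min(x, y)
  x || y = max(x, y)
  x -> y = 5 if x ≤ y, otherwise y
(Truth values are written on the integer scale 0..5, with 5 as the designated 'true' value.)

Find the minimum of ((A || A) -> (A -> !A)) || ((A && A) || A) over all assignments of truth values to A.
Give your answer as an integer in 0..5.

Take A = 1:
A || A = 1 || 1 = 1
!A = !1 = 0
A -> !A = 1 -> 0 = 0
(A || A) -> (A -> !A) = 1 -> 0 = 0
A && A = 1 && 1 = 1
(A && A) || A = 1 || 1 = 1
((A || A) -> (A -> !A)) || ((A && A) || A) = 0 || 1 = 1
No assignment yields a value below 1, so this is the minimum.

1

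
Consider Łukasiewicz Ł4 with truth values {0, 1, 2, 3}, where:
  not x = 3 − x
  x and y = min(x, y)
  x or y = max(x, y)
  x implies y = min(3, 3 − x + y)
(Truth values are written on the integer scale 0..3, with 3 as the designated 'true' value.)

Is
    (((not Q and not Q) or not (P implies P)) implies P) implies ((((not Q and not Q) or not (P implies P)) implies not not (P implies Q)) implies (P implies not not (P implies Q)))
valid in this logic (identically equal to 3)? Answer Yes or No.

No

Counterexample: take P = 3, Q = 1.
not Q = not 1 = 2
not Q = not 1 = 2
not Q and not Q = 2 and 2 = 2
P implies P = 3 implies 3 = 3
not (P implies P) = not 3 = 0
(not Q and not Q) or not (P implies P) = 2 or 0 = 2
((not Q and not Q) or not (P implies P)) implies P = 2 implies 3 = 3
not Q = not 1 = 2
not Q = not 1 = 2
not Q and not Q = 2 and 2 = 2
P implies P = 3 implies 3 = 3
not (P implies P) = not 3 = 0
(not Q and not Q) or not (P implies P) = 2 or 0 = 2
P implies Q = 3 implies 1 = 1
not (P implies Q) = not 1 = 2
not not (P implies Q) = not 2 = 1
((not Q and not Q) or not (P implies P)) implies not not (P implies Q) = 2 implies 1 = 2
P implies not not (P implies Q) = 3 implies 1 = 1
(((not Q and not Q) or not (P implies P)) implies not not (P implies Q)) implies (P implies not not (P implies Q)) = 2 implies 1 = 2
(((not Q and not Q) or not (P implies P)) implies P) implies ((((not Q and not Q) or not (P implies P)) implies not not (P implies Q)) implies (P implies not not (P implies Q))) = 3 implies 2 = 2
This gives 2 ≠ 3.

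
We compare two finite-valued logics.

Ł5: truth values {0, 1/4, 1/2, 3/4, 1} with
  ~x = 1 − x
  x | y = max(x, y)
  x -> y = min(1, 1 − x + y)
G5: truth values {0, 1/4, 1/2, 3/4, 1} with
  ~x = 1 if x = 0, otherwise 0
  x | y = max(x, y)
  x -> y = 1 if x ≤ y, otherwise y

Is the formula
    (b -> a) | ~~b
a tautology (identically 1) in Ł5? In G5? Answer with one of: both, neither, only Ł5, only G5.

only G5

In Ł5: at a = 0, b = 1/4 the value is 3/4 — not a tautology.
In G5: every assignment gives 1 — tautology.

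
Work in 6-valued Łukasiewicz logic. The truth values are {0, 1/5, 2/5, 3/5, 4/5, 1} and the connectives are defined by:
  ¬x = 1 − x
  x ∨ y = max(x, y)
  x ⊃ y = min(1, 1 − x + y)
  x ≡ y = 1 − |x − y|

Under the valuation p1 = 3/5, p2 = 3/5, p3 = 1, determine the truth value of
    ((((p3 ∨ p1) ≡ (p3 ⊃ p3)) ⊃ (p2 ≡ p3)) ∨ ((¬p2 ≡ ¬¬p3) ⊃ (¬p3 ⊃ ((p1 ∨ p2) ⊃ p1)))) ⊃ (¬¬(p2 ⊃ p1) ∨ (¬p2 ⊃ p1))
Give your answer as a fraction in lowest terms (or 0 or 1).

p3 ∨ p1 = 1 ∨ 3/5 = 1
p3 ⊃ p3 = 1 ⊃ 1 = 1
(p3 ∨ p1) ≡ (p3 ⊃ p3) = 1 ≡ 1 = 1
p2 ≡ p3 = 3/5 ≡ 1 = 3/5
((p3 ∨ p1) ≡ (p3 ⊃ p3)) ⊃ (p2 ≡ p3) = 1 ⊃ 3/5 = 3/5
¬p2 = ¬3/5 = 2/5
¬p3 = ¬1 = 0
¬¬p3 = ¬0 = 1
¬p2 ≡ ¬¬p3 = 2/5 ≡ 1 = 2/5
¬p3 = ¬1 = 0
p1 ∨ p2 = 3/5 ∨ 3/5 = 3/5
(p1 ∨ p2) ⊃ p1 = 3/5 ⊃ 3/5 = 1
¬p3 ⊃ ((p1 ∨ p2) ⊃ p1) = 0 ⊃ 1 = 1
(¬p2 ≡ ¬¬p3) ⊃ (¬p3 ⊃ ((p1 ∨ p2) ⊃ p1)) = 2/5 ⊃ 1 = 1
(((p3 ∨ p1) ≡ (p3 ⊃ p3)) ⊃ (p2 ≡ p3)) ∨ ((¬p2 ≡ ¬¬p3) ⊃ (¬p3 ⊃ ((p1 ∨ p2) ⊃ p1))) = 3/5 ∨ 1 = 1
p2 ⊃ p1 = 3/5 ⊃ 3/5 = 1
¬(p2 ⊃ p1) = ¬1 = 0
¬¬(p2 ⊃ p1) = ¬0 = 1
¬p2 = ¬3/5 = 2/5
¬p2 ⊃ p1 = 2/5 ⊃ 3/5 = 1
¬¬(p2 ⊃ p1) ∨ (¬p2 ⊃ p1) = 1 ∨ 1 = 1
((((p3 ∨ p1) ≡ (p3 ⊃ p3)) ⊃ (p2 ≡ p3)) ∨ ((¬p2 ≡ ¬¬p3) ⊃ (¬p3 ⊃ ((p1 ∨ p2) ⊃ p1)))) ⊃ (¬¬(p2 ⊃ p1) ∨ (¬p2 ⊃ p1)) = 1 ⊃ 1 = 1

1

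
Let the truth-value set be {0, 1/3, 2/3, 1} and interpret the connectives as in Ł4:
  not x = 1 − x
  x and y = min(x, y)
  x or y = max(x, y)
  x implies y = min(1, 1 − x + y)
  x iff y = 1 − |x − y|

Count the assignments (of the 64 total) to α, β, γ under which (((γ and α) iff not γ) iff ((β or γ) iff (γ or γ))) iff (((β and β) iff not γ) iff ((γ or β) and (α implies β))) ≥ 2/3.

46

value 1: 24 assignments (counts)
value 2/3: 22 assignments (counts)
value 1/3: 13 assignments
value 0: 5 assignments
So 46 of the 64 assignments meet the threshold.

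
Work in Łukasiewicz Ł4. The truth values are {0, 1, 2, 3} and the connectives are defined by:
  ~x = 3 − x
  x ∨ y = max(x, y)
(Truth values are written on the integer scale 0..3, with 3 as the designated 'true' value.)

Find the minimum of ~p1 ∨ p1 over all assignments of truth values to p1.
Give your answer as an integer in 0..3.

2

Take p1 = 1:
~p1 = ~1 = 2
~p1 ∨ p1 = 2 ∨ 1 = 2
No assignment yields a value below 2, so this is the minimum.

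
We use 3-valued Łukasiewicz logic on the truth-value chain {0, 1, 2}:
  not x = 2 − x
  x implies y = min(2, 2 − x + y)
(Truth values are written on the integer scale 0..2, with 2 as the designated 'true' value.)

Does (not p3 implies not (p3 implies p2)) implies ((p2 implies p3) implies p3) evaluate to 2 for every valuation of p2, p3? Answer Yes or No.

Counterexample: take p2 = 0, p3 = 1.
not p3 = not 1 = 1
p3 implies p2 = 1 implies 0 = 1
not (p3 implies p2) = not 1 = 1
not p3 implies not (p3 implies p2) = 1 implies 1 = 2
p2 implies p3 = 0 implies 1 = 2
(p2 implies p3) implies p3 = 2 implies 1 = 1
(not p3 implies not (p3 implies p2)) implies ((p2 implies p3) implies p3) = 2 implies 1 = 1
This gives 1 ≠ 2.

No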